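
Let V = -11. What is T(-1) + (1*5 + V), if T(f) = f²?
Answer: -5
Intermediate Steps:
T(-1) + (1*5 + V) = (-1)² + (1*5 - 11) = 1 + (5 - 11) = 1 - 6 = -5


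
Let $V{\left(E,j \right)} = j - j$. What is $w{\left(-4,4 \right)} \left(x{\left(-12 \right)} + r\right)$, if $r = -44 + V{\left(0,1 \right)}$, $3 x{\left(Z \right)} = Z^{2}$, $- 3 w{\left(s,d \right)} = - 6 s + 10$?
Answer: $- \frac{136}{3} \approx -45.333$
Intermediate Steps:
$w{\left(s,d \right)} = - \frac{10}{3} + 2 s$ ($w{\left(s,d \right)} = - \frac{- 6 s + 10}{3} = - \frac{10 - 6 s}{3} = - \frac{10}{3} + 2 s$)
$V{\left(E,j \right)} = 0$
$x{\left(Z \right)} = \frac{Z^{2}}{3}$
$r = -44$ ($r = -44 + 0 = -44$)
$w{\left(-4,4 \right)} \left(x{\left(-12 \right)} + r\right) = \left(- \frac{10}{3} + 2 \left(-4\right)\right) \left(\frac{\left(-12\right)^{2}}{3} - 44\right) = \left(- \frac{10}{3} - 8\right) \left(\frac{1}{3} \cdot 144 - 44\right) = - \frac{34 \left(48 - 44\right)}{3} = \left(- \frac{34}{3}\right) 4 = - \frac{136}{3}$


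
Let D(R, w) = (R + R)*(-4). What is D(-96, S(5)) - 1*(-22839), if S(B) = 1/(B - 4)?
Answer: 23607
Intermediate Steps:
S(B) = 1/(-4 + B)
D(R, w) = -8*R (D(R, w) = (2*R)*(-4) = -8*R)
D(-96, S(5)) - 1*(-22839) = -8*(-96) - 1*(-22839) = 768 + 22839 = 23607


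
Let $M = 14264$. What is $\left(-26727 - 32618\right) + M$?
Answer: $-45081$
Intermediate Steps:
$\left(-26727 - 32618\right) + M = \left(-26727 - 32618\right) + 14264 = -59345 + 14264 = -45081$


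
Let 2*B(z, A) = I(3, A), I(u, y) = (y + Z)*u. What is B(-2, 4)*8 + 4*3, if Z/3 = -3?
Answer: -48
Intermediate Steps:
Z = -9 (Z = 3*(-3) = -9)
I(u, y) = u*(-9 + y) (I(u, y) = (y - 9)*u = (-9 + y)*u = u*(-9 + y))
B(z, A) = -27/2 + 3*A/2 (B(z, A) = (3*(-9 + A))/2 = (-27 + 3*A)/2 = -27/2 + 3*A/2)
B(-2, 4)*8 + 4*3 = (-27/2 + (3/2)*4)*8 + 4*3 = (-27/2 + 6)*8 + 12 = -15/2*8 + 12 = -60 + 12 = -48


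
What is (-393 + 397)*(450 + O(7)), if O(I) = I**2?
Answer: 1996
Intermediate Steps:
(-393 + 397)*(450 + O(7)) = (-393 + 397)*(450 + 7**2) = 4*(450 + 49) = 4*499 = 1996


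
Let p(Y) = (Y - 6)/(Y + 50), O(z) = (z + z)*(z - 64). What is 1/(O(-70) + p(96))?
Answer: 73/1369525 ≈ 5.3303e-5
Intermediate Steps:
O(z) = 2*z*(-64 + z) (O(z) = (2*z)*(-64 + z) = 2*z*(-64 + z))
p(Y) = (-6 + Y)/(50 + Y)
1/(O(-70) + p(96)) = 1/(2*(-70)*(-64 - 70) + (-6 + 96)/(50 + 96)) = 1/(2*(-70)*(-134) + 90/146) = 1/(18760 + (1/146)*90) = 1/(18760 + 45/73) = 1/(1369525/73) = 73/1369525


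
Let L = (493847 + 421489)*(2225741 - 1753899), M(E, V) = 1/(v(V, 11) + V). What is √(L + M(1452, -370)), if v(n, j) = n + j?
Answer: √314850703336847/27 ≈ 6.5719e+5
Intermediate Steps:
v(n, j) = j + n
M(E, V) = 1/(11 + 2*V) (M(E, V) = 1/((11 + V) + V) = 1/(11 + 2*V))
L = 431893968912 (L = 915336*471842 = 431893968912)
√(L + M(1452, -370)) = √(431893968912 + 1/(11 + 2*(-370))) = √(431893968912 + 1/(11 - 740)) = √(431893968912 + 1/(-729)) = √(431893968912 - 1/729) = √(314850703336847/729) = √314850703336847/27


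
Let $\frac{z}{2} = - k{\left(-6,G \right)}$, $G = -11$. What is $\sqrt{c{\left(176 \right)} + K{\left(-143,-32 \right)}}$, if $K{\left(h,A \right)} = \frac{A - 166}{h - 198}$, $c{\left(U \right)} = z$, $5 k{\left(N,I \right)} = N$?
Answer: $\frac{\sqrt{71610}}{155} \approx 1.7265$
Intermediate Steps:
$k{\left(N,I \right)} = \frac{N}{5}$
$z = \frac{12}{5}$ ($z = 2 \left(- \frac{-6}{5}\right) = 2 \left(\left(-1\right) \left(- \frac{6}{5}\right)\right) = 2 \cdot \frac{6}{5} = \frac{12}{5} \approx 2.4$)
$c{\left(U \right)} = \frac{12}{5}$
$K{\left(h,A \right)} = \frac{-166 + A}{-198 + h}$
$\sqrt{c{\left(176 \right)} + K{\left(-143,-32 \right)}} = \sqrt{\frac{12}{5} + \frac{-166 - 32}{-198 - 143}} = \sqrt{\frac{12}{5} + \frac{1}{-341} \left(-198\right)} = \sqrt{\frac{12}{5} - - \frac{18}{31}} = \sqrt{\frac{12}{5} + \frac{18}{31}} = \sqrt{\frac{462}{155}} = \frac{\sqrt{71610}}{155}$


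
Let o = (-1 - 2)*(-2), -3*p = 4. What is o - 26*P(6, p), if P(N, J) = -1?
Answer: 32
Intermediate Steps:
p = -4/3 (p = -1/3*4 = -4/3 ≈ -1.3333)
o = 6 (o = -3*(-2) = 6)
o - 26*P(6, p) = 6 - 26*(-1) = 6 + 26 = 32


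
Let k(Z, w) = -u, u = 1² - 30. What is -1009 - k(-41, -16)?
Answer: -1038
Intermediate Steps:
u = -29 (u = 1 - 30 = -29)
k(Z, w) = 29 (k(Z, w) = -1*(-29) = 29)
-1009 - k(-41, -16) = -1009 - 1*29 = -1009 - 29 = -1038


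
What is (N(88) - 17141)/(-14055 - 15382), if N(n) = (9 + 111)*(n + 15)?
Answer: 4781/29437 ≈ 0.16241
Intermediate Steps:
N(n) = 1800 + 120*n (N(n) = 120*(15 + n) = 1800 + 120*n)
(N(88) - 17141)/(-14055 - 15382) = ((1800 + 120*88) - 17141)/(-14055 - 15382) = ((1800 + 10560) - 17141)/(-29437) = (12360 - 17141)*(-1/29437) = -4781*(-1/29437) = 4781/29437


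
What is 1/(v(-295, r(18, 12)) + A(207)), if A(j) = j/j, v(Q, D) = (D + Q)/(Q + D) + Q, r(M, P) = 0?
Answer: -1/293 ≈ -0.0034130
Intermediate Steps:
v(Q, D) = 1 + Q (v(Q, D) = (D + Q)/(D + Q) + Q = 1 + Q)
A(j) = 1
1/(v(-295, r(18, 12)) + A(207)) = 1/((1 - 295) + 1) = 1/(-294 + 1) = 1/(-293) = -1/293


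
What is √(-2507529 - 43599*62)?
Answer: 3*I*√578963 ≈ 2282.7*I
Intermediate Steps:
√(-2507529 - 43599*62) = √(-2507529 - 2703138) = √(-5210667) = 3*I*√578963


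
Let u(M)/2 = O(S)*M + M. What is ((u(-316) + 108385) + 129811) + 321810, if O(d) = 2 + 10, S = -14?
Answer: 551790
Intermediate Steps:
O(d) = 12
u(M) = 26*M (u(M) = 2*(12*M + M) = 2*(13*M) = 26*M)
((u(-316) + 108385) + 129811) + 321810 = ((26*(-316) + 108385) + 129811) + 321810 = ((-8216 + 108385) + 129811) + 321810 = (100169 + 129811) + 321810 = 229980 + 321810 = 551790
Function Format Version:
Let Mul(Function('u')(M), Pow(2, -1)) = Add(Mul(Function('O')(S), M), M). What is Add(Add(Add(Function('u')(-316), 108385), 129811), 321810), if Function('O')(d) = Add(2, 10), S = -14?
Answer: 551790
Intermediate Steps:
Function('O')(d) = 12
Function('u')(M) = Mul(26, M) (Function('u')(M) = Mul(2, Add(Mul(12, M), M)) = Mul(2, Mul(13, M)) = Mul(26, M))
Add(Add(Add(Function('u')(-316), 108385), 129811), 321810) = Add(Add(Add(Mul(26, -316), 108385), 129811), 321810) = Add(Add(Add(-8216, 108385), 129811), 321810) = Add(Add(100169, 129811), 321810) = Add(229980, 321810) = 551790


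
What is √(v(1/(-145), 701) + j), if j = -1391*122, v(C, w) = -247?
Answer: I*√169949 ≈ 412.25*I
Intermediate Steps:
j = -169702
√(v(1/(-145), 701) + j) = √(-247 - 169702) = √(-169949) = I*√169949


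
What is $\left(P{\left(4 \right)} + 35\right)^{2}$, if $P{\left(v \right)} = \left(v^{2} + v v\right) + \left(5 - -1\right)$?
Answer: $5329$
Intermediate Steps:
$P{\left(v \right)} = 6 + 2 v^{2}$ ($P{\left(v \right)} = \left(v^{2} + v^{2}\right) + \left(5 + 1\right) = 2 v^{2} + 6 = 6 + 2 v^{2}$)
$\left(P{\left(4 \right)} + 35\right)^{2} = \left(\left(6 + 2 \cdot 4^{2}\right) + 35\right)^{2} = \left(\left(6 + 2 \cdot 16\right) + 35\right)^{2} = \left(\left(6 + 32\right) + 35\right)^{2} = \left(38 + 35\right)^{2} = 73^{2} = 5329$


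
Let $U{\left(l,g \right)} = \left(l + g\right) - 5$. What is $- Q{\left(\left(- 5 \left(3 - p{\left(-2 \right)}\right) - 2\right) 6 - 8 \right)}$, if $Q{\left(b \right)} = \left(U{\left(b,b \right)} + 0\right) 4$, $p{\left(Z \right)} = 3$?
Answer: $180$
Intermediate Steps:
$U{\left(l,g \right)} = -5 + g + l$ ($U{\left(l,g \right)} = \left(g + l\right) - 5 = -5 + g + l$)
$Q{\left(b \right)} = -20 + 8 b$ ($Q{\left(b \right)} = \left(\left(-5 + b + b\right) + 0\right) 4 = \left(\left(-5 + 2 b\right) + 0\right) 4 = \left(-5 + 2 b\right) 4 = -20 + 8 b$)
$- Q{\left(\left(- 5 \left(3 - p{\left(-2 \right)}\right) - 2\right) 6 - 8 \right)} = - (-20 + 8 \left(\left(- 5 \left(3 - 3\right) - 2\right) 6 - 8\right)) = - (-20 + 8 \left(\left(\left(-5\right) 0 - 2\right) 6 - 8\right)) = - (-20 + 8 \left(\left(0 - 2\right) 6 - 8\right)) = - (-20 + 8 \left(\left(-2\right) 6 - 8\right)) = - (-20 + 8 \left(-12 - 8\right)) = - (-20 + 8 \left(-20\right)) = - (-20 - 160) = \left(-1\right) \left(-180\right) = 180$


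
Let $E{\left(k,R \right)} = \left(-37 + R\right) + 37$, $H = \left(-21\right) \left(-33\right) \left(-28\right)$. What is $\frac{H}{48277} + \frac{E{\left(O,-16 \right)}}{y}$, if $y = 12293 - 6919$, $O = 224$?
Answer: $- \frac{52524764}{129720299} \approx -0.40491$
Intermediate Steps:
$y = 5374$ ($y = 12293 - 6919 = 5374$)
$H = -19404$ ($H = 693 \left(-28\right) = -19404$)
$E{\left(k,R \right)} = R$
$\frac{H}{48277} + \frac{E{\left(O,-16 \right)}}{y} = - \frac{19404}{48277} - \frac{16}{5374} = \left(-19404\right) \frac{1}{48277} - \frac{8}{2687} = - \frac{19404}{48277} - \frac{8}{2687} = - \frac{52524764}{129720299}$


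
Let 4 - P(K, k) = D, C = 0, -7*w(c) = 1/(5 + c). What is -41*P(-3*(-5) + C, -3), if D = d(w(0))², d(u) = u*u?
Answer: -246102459/1500625 ≈ -164.00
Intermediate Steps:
w(c) = -1/(7*(5 + c))
d(u) = u²
D = 1/1500625 (D = ((-1/(35 + 7*0))²)² = ((-1/(35 + 0))²)² = ((-1/35)²)² = (1/1225)² = 1/1500625 ≈ 6.6639e-7)
P(K, k) = 6002499/1500625 (P(K, k) = 4 - 1*1/1500625 = 4 - 1/1500625 = 6002499/1500625)
-41*P(-3*(-5) + C, -3) = -41*6002499/1500625 = -246102459/1500625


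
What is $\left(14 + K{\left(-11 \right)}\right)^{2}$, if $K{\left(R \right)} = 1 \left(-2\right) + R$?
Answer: $1$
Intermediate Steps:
$K{\left(R \right)} = -2 + R$
$\left(14 + K{\left(-11 \right)}\right)^{2} = \left(14 - 13\right)^{2} = 1^{2} = 1$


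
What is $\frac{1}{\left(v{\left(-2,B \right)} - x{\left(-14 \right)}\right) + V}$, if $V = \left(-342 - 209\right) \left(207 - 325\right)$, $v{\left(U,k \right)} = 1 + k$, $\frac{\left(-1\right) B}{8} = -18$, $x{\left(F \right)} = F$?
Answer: $\frac{1}{65177} \approx 1.5343 \cdot 10^{-5}$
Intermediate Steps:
$B = 144$ ($B = \left(-8\right) \left(-18\right) = 144$)
$V = 65018$ ($V = \left(-551\right) \left(-118\right) = 65018$)
$\frac{1}{\left(v{\left(-2,B \right)} - x{\left(-14 \right)}\right) + V} = \frac{1}{\left(\left(1 + 144\right) - -14\right) + 65018} = \frac{1}{\left(145 + 14\right) + 65018} = \frac{1}{159 + 65018} = \frac{1}{65177}$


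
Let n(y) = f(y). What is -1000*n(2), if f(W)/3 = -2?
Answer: 6000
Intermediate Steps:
f(W) = -6 (f(W) = 3*(-2) = -6)
n(y) = -6
-1000*n(2) = -1000*(-6) = 6000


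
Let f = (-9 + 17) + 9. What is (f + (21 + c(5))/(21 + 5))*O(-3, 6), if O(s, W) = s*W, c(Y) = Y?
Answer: -324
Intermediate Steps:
f = 17 (f = 8 + 9 = 17)
O(s, W) = W*s
(f + (21 + c(5))/(21 + 5))*O(-3, 6) = (17 + (21 + 5)/(21 + 5))*(6*(-3)) = (17 + 26/26)*(-18) = (17 + 26*(1/26))*(-18) = (17 + 1)*(-18) = 18*(-18) = -324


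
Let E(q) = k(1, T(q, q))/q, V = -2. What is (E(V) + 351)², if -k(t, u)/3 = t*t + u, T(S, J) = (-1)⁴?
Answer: 125316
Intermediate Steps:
T(S, J) = 1
k(t, u) = -3*u - 3*t² (k(t, u) = -3*(t*t + u) = -3*(t² + u) = -3*(u + t²) = -3*u - 3*t²)
E(q) = -6/q (E(q) = (-3*1 - 3*1²)/q = (-3 - 3*1)/q = (-3 - 3)/q = -6/q)
(E(V) + 351)² = (-6/(-2) + 351)² = (-6*(-½) + 351)² = (3 + 351)² = 354² = 125316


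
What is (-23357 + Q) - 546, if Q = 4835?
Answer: -19068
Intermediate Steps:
(-23357 + Q) - 546 = (-23357 + 4835) - 546 = -18522 - 546 = -19068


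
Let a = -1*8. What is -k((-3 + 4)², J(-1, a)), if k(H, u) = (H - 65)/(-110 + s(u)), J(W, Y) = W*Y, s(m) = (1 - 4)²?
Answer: -64/101 ≈ -0.63366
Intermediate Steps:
s(m) = 9 (s(m) = (-3)² = 9)
a = -8
k(H, u) = 65/101 - H/101 (k(H, u) = (H - 65)/(-110 + 9) = (-65 + H)/(-101) = (-65 + H)*(-1/101) = 65/101 - H/101)
-k((-3 + 4)², J(-1, a)) = -(65/101 - (-3 + 4)²/101) = -(65/101 - 1/101*1²) = -(65/101 - 1/101*1) = -(65/101 - 1/101) = -1*64/101 = -64/101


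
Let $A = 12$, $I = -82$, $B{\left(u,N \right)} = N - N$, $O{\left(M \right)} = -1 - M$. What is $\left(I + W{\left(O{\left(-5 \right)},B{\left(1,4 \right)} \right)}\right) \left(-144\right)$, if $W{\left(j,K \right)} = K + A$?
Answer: $10080$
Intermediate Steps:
$B{\left(u,N \right)} = 0$
$W{\left(j,K \right)} = 12 + K$ ($W{\left(j,K \right)} = K + 12 = 12 + K$)
$\left(I + W{\left(O{\left(-5 \right)},B{\left(1,4 \right)} \right)}\right) \left(-144\right) = \left(-82 + \left(12 + 0\right)\right) \left(-144\right) = \left(-82 + 12\right) \left(-144\right) = \left(-70\right) \left(-144\right) = 10080$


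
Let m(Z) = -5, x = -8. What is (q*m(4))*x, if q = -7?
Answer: -280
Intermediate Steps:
(q*m(4))*x = -7*(-5)*(-8) = 35*(-8) = -280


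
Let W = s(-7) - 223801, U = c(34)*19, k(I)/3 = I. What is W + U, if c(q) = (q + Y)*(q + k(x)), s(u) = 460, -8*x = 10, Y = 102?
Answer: -145175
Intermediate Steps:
x = -5/4 (x = -⅛*10 = -5/4 ≈ -1.2500)
k(I) = 3*I
c(q) = (102 + q)*(-15/4 + q) (c(q) = (q + 102)*(q + 3*(-5/4)) = (102 + q)*(q - 15/4) = (102 + q)*(-15/4 + q))
U = 78166 (U = (-765/2 + 34² + (393/4)*34)*19 = (-765/2 + 1156 + 6681/2)*19 = 4114*19 = 78166)
W = -223341 (W = 460 - 223801 = -223341)
W + U = -223341 + 78166 = -145175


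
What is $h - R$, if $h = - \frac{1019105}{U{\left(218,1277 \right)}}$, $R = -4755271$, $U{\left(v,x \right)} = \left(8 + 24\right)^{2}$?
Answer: $\frac{4868378399}{1024} \approx 4.7543 \cdot 10^{6}$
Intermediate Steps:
$U{\left(v,x \right)} = 1024$ ($U{\left(v,x \right)} = 32^{2} = 1024$)
$h = - \frac{1019105}{1024} \approx -995.22$
$h - R = - \frac{1019105}{1024} - -4755271 = - \frac{1019105}{1024} + 4755271 = \frac{4868378399}{1024}$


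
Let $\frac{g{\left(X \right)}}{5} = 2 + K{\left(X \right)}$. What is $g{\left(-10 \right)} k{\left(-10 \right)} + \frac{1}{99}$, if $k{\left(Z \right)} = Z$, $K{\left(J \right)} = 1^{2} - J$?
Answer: $- \frac{64349}{99} \approx -649.99$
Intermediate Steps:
$K{\left(J \right)} = 1 - J$
$g{\left(X \right)} = 15 - 5 X$ ($g{\left(X \right)} = 5 \left(2 - \left(-1 + X\right)\right) = 5 \left(3 - X\right) = 15 - 5 X$)
$g{\left(-10 \right)} k{\left(-10 \right)} + \frac{1}{99} = \left(15 - -50\right) \left(-10\right) + \frac{1}{99} = \left(15 + 50\right) \left(-10\right) + \frac{1}{99} = 65 \left(-10\right) + \frac{1}{99} = -650 + \frac{1}{99} = - \frac{64349}{99}$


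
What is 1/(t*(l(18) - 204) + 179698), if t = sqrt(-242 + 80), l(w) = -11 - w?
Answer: 89849/16150083011 + 2097*I*sqrt(2)/32300166022 ≈ 5.5634e-6 + 9.1814e-8*I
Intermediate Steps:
t = 9*I*sqrt(2) (t = sqrt(-162) = 9*I*sqrt(2) ≈ 12.728*I)
1/(t*(l(18) - 204) + 179698) = 1/((9*I*sqrt(2))*((-11 - 1*18) - 204) + 179698) = 1/((9*I*sqrt(2))*((-11 - 18) - 204) + 179698) = 1/((9*I*sqrt(2))*(-29 - 204) + 179698) = 1/((9*I*sqrt(2))*(-233) + 179698) = 1/(-2097*I*sqrt(2) + 179698) = 1/(179698 - 2097*I*sqrt(2))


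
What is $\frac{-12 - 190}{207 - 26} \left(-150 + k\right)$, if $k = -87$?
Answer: $\frac{47874}{181} \approx 264.5$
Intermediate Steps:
$\frac{-12 - 190}{207 - 26} \left(-150 + k\right) = \frac{-12 - 190}{207 - 26} \left(-150 - 87\right) = - \frac{202}{181} \left(-237\right) = \left(-202\right) \frac{1}{181} \left(-237\right) = \left(- \frac{202}{181}\right) \left(-237\right) = \frac{47874}{181}$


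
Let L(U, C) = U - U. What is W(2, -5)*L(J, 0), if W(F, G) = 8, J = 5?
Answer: 0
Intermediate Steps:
L(U, C) = 0
W(2, -5)*L(J, 0) = 8*0 = 0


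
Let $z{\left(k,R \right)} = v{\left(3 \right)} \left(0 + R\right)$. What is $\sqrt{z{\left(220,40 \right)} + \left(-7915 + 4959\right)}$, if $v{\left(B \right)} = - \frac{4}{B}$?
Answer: $\frac{2 i \sqrt{6771}}{3} \approx 54.857 i$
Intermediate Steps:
$z{\left(k,R \right)} = - \frac{4 R}{3}$ ($z{\left(k,R \right)} = - \frac{4}{3} \left(0 + R\right) = \left(-4\right) \frac{1}{3} R = - \frac{4 R}{3}$)
$\sqrt{z{\left(220,40 \right)} + \left(-7915 + 4959\right)} = \sqrt{\left(- \frac{4}{3}\right) 40 + \left(-7915 + 4959\right)} = \sqrt{- \frac{160}{3} - 2956} = \sqrt{- \frac{9028}{3}} = \frac{2 i \sqrt{6771}}{3}$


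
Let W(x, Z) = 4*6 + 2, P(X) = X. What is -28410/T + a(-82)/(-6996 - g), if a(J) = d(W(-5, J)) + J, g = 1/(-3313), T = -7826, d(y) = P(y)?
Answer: 329965867199/90694524011 ≈ 3.6382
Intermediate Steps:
W(x, Z) = 26 (W(x, Z) = 24 + 2 = 26)
d(y) = y
g = -1/3313 ≈ -0.00030184
a(J) = 26 + J
-28410/T + a(-82)/(-6996 - g) = -28410/(-7826) + (26 - 82)/(-6996 - 1*(-1/3313)) = -28410*(-1/7826) - 56/(-6996 + 1/3313) = 14205/3913 - 56/(-23177747/3313) = 14205/3913 - 56*(-3313/23177747) = 14205/3913 + 185528/23177747 = 329965867199/90694524011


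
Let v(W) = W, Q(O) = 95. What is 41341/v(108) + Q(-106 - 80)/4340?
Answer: 4485755/11718 ≈ 382.81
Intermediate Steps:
41341/v(108) + Q(-106 - 80)/4340 = 41341/108 + 95/4340 = 41341*(1/108) + 95*(1/4340) = 41341/108 + 19/868 = 4485755/11718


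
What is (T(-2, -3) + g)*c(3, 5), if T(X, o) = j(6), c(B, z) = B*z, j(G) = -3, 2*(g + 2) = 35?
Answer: 375/2 ≈ 187.50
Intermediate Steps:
g = 31/2 (g = -2 + (½)*35 = -2 + 35/2 = 31/2 ≈ 15.500)
T(X, o) = -3
(T(-2, -3) + g)*c(3, 5) = (-3 + 31/2)*(3*5) = (25/2)*15 = 375/2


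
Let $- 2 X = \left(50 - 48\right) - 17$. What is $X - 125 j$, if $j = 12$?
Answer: $- \frac{2985}{2} \approx -1492.5$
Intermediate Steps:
$X = \frac{15}{2}$ ($X = - \frac{\left(50 - 48\right) - 17}{2} = - \frac{2 - 17}{2} = \left(- \frac{1}{2}\right) \left(-15\right) = \frac{15}{2} \approx 7.5$)
$X - 125 j = \frac{15}{2} - 1500 = - \frac{2985}{2}$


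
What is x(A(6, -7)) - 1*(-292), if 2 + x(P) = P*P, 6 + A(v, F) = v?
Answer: 290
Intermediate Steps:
A(v, F) = -6 + v
x(P) = -2 + P**2 (x(P) = -2 + P*P = -2 + P**2)
x(A(6, -7)) - 1*(-292) = (-2 + (-6 + 6)**2) - 1*(-292) = (-2 + 0**2) + 292 = (-2 + 0) + 292 = -2 + 292 = 290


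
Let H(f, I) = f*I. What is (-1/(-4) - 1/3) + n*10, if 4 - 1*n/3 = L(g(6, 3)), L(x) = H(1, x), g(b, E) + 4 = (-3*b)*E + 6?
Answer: 20159/12 ≈ 1679.9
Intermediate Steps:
g(b, E) = 2 - 3*E*b (g(b, E) = -4 + ((-3*b)*E + 6) = -4 + (-3*E*b + 6) = -4 + (6 - 3*E*b) = 2 - 3*E*b)
H(f, I) = I*f
L(x) = x (L(x) = x*1 = x)
n = 168 (n = 12 - 3*(2 - 3*3*6) = 12 - 3*(2 - 54) = 12 - 3*(-52) = 12 + 156 = 168)
(-1/(-4) - 1/3) + n*10 = (-1/(-4) - 1/3) + 168*10 = (-1*(-¼) - 1*⅓) + 1680 = (¼ - ⅓) + 1680 = -1/12 + 1680 = 20159/12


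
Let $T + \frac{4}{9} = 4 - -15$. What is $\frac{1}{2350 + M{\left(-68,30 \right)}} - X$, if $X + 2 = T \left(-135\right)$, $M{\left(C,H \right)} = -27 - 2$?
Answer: $\frac{5818748}{2321} \approx 2507.0$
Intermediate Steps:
$M{\left(C,H \right)} = -29$ ($M{\left(C,H \right)} = -27 - 2 = -29$)
$T = \frac{167}{9}$ ($T = - \frac{4}{9} + \left(4 - -15\right) = - \frac{4}{9} + \left(4 + 15\right) = - \frac{4}{9} + 19 = \frac{167}{9} \approx 18.556$)
$X = -2507$ ($X = -2 + \frac{167}{9} \left(-135\right) = -2 - 2505 = -2507$)
$\frac{1}{2350 + M{\left(-68,30 \right)}} - X = \frac{1}{2350 - 29} - -2507 = \frac{1}{2321} + 2507 = \frac{5818748}{2321}$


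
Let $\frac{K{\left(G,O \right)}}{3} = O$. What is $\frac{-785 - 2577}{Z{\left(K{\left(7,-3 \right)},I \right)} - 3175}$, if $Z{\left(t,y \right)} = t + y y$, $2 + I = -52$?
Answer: $\frac{1681}{134} \approx 12.545$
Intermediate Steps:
$I = -54$ ($I = -2 - 52 = -54$)
$K{\left(G,O \right)} = 3 O$
$Z{\left(t,y \right)} = t + y^{2}$
$\frac{-785 - 2577}{Z{\left(K{\left(7,-3 \right)},I \right)} - 3175} = \frac{-785 - 2577}{\left(3 \left(-3\right) + \left(-54\right)^{2}\right) - 3175} = - \frac{3362}{\left(-9 + 2916\right) - 3175} = - \frac{3362}{2907 - 3175} = - \frac{3362}{-268} = \left(-3362\right) \left(- \frac{1}{268}\right) = \frac{1681}{134}$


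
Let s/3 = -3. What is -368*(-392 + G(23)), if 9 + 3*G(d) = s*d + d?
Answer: 503792/3 ≈ 1.6793e+5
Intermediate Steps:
s = -9 (s = 3*(-3) = -9)
G(d) = -3 - 8*d/3 (G(d) = -3 + (-9*d + d)/3 = -3 + (-8*d)/3 = -3 - 8*d/3)
-368*(-392 + G(23)) = -368*(-392 + (-3 - 8/3*23)) = -368*(-392 + (-3 - 184/3)) = -368*(-392 - 193/3) = -368*(-1369/3) = 503792/3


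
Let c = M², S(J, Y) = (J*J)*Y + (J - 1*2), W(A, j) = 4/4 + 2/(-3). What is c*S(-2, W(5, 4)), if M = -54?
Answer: -7776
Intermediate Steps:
W(A, j) = ⅓ (W(A, j) = 4*(¼) + 2*(-⅓) = 1 - ⅔ = ⅓)
S(J, Y) = -2 + J + Y*J² (S(J, Y) = J²*Y + (J - 2) = Y*J² + (-2 + J) = -2 + J + Y*J²)
c = 2916 (c = (-54)² = 2916)
c*S(-2, W(5, 4)) = 2916*(-2 - 2 + (⅓)*(-2)²) = 2916*(-2 - 2 + (⅓)*4) = 2916*(-2 - 2 + 4/3) = 2916*(-8/3) = -7776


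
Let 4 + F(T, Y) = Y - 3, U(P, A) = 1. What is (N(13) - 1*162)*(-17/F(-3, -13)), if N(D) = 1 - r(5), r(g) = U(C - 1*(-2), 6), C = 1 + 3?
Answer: -1377/10 ≈ -137.70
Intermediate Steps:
C = 4
F(T, Y) = -7 + Y (F(T, Y) = -4 + (Y - 3) = -4 + (-3 + Y) = -7 + Y)
r(g) = 1
N(D) = 0 (N(D) = 1 - 1*1 = 1 - 1 = 0)
(N(13) - 1*162)*(-17/F(-3, -13)) = (0 - 1*162)*(-17/(-7 - 13)) = (0 - 162)*(-17/(-20)) = -(-2754)*(-1)/20 = -162*17/20 = -1377/10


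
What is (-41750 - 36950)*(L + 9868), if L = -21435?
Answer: 910322900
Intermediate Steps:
(-41750 - 36950)*(L + 9868) = (-41750 - 36950)*(-21435 + 9868) = -78700*(-11567) = 910322900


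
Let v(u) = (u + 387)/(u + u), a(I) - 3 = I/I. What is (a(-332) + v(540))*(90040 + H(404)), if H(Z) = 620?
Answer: 880913/2 ≈ 4.4046e+5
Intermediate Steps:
a(I) = 4 (a(I) = 3 + I/I = 3 + 1 = 4)
v(u) = (387 + u)/(2*u) (v(u) = (387 + u)/((2*u)) = (387 + u)*(1/(2*u)) = (387 + u)/(2*u))
(a(-332) + v(540))*(90040 + H(404)) = (4 + (½)*(387 + 540)/540)*(90040 + 620) = (4 + (½)*(1/540)*927)*90660 = (4 + 103/120)*90660 = (583/120)*90660 = 880913/2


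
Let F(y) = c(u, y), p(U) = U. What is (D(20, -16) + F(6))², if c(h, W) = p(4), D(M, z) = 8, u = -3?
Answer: 144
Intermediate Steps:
c(h, W) = 4
F(y) = 4
(D(20, -16) + F(6))² = (8 + 4)² = 12² = 144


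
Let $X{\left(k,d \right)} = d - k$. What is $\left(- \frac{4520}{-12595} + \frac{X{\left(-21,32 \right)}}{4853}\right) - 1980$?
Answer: $- \frac{24200399241}{12224707} \approx -1979.6$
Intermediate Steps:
$\left(- \frac{4520}{-12595} + \frac{X{\left(-21,32 \right)}}{4853}\right) - 1980 = \left(- \frac{4520}{-12595} + \frac{32 - -21}{4853}\right) - 1980 = \left(\left(-4520\right) \left(- \frac{1}{12595}\right) + \left(32 + 21\right) \frac{1}{4853}\right) - 1980 = \left(\frac{904}{2519} + 53 \cdot \frac{1}{4853}\right) - 1980 = \left(\frac{904}{2519} + \frac{53}{4853}\right) - 1980 = \frac{4520619}{12224707} - 1980 = - \frac{24200399241}{12224707}$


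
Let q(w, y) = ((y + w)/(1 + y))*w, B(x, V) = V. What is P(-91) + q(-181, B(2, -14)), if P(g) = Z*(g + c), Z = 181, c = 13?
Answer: -16833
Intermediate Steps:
P(g) = 2353 + 181*g (P(g) = 181*(g + 13) = 181*(13 + g) = 2353 + 181*g)
q(w, y) = w*(w + y)/(1 + y) (q(w, y) = ((w + y)/(1 + y))*w = w*(w + y)/(1 + y))
P(-91) + q(-181, B(2, -14)) = (2353 + 181*(-91)) - 181*(-181 - 14)/(1 - 14) = (2353 - 16471) - 181*(-195)/(-13) = -14118 - 181*(-1/13)*(-195) = -14118 - 2715 = -16833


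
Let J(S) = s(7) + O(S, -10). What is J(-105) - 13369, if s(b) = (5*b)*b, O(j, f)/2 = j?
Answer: -13334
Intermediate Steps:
O(j, f) = 2*j
s(b) = 5*b²
J(S) = 245 + 2*S (J(S) = 5*7² + 2*S = 5*49 + 2*S = 245 + 2*S)
J(-105) - 13369 = (245 + 2*(-105)) - 13369 = (245 - 210) - 13369 = 35 - 13369 = -13334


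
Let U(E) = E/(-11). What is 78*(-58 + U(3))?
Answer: -49998/11 ≈ -4545.3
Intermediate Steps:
U(E) = -E/11 (U(E) = E*(-1/11) = -E/11)
78*(-58 + U(3)) = 78*(-58 - 1/11*3) = 78*(-58 - 3/11) = 78*(-641/11) = -49998/11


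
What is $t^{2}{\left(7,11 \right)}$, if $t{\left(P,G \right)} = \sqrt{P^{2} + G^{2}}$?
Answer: $170$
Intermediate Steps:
$t{\left(P,G \right)} = \sqrt{G^{2} + P^{2}}$
$t^{2}{\left(7,11 \right)} = \left(\sqrt{11^{2} + 7^{2}}\right)^{2} = \left(\sqrt{121 + 49}\right)^{2} = \left(\sqrt{170}\right)^{2} = 170$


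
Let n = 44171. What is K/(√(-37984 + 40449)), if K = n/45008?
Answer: 44171*√2465/110944720 ≈ 0.019767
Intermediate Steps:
K = 44171/45008 ≈ 0.98140
K/(√(-37984 + 40449)) = 44171/(45008*(√(-37984 + 40449))) = 44171/(45008*(√2465)) = 44171*(√2465/2465)/45008 = 44171*√2465/110944720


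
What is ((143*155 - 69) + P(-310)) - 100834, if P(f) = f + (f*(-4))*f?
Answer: -463448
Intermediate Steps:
P(f) = f - 4*f² (P(f) = f + (-4*f)*f = f - 4*f²)
((143*155 - 69) + P(-310)) - 100834 = ((143*155 - 69) - 310*(1 - 4*(-310))) - 100834 = ((22165 - 69) - 310*(1 + 1240)) - 100834 = (22096 - 310*1241) - 100834 = (22096 - 384710) - 100834 = -362614 - 100834 = -463448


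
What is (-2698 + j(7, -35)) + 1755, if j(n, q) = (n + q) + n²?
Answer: -922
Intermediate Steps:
j(n, q) = n + q + n²
(-2698 + j(7, -35)) + 1755 = (-2698 + (7 - 35 + 7²)) + 1755 = (-2698 + (7 - 35 + 49)) + 1755 = (-2698 + 21) + 1755 = -2677 + 1755 = -922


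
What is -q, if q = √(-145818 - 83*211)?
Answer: -I*√163331 ≈ -404.14*I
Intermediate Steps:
q = I*√163331 (q = √(-145818 - 17513) = √(-163331) = I*√163331 ≈ 404.14*I)
-q = -I*√163331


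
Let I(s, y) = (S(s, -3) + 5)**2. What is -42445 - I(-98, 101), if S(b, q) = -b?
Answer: -53054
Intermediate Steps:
I(s, y) = (5 - s)**2 (I(s, y) = (-s + 5)**2 = (5 - s)**2)
-42445 - I(-98, 101) = -42445 - (-5 - 98)**2 = -42445 - 1*(-103)**2 = -42445 - 1*10609 = -42445 - 10609 = -53054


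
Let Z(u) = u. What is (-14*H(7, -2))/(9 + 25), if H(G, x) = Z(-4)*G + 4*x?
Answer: 252/17 ≈ 14.824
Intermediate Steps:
H(G, x) = -4*G + 4*x
(-14*H(7, -2))/(9 + 25) = (-14*(-4*7 + 4*(-2)))/(9 + 25) = -14*(-28 - 8)/34 = -14*(-36)*(1/34) = 504*(1/34) = 252/17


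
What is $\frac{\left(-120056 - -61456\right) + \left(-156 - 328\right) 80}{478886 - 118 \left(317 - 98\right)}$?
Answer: $- \frac{24330}{113261} \approx -0.21481$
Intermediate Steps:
$\frac{\left(-120056 - -61456\right) + \left(-156 - 328\right) 80}{478886 - 118 \left(317 - 98\right)} = \frac{\left(-120056 + 61456\right) - 38720}{478886 - 25842} = \frac{-58600 - 38720}{478886 - 25842} = - \frac{97320}{453044} = \left(-97320\right) \frac{1}{453044} = - \frac{24330}{113261}$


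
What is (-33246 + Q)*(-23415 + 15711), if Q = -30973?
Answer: 494743176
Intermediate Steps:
(-33246 + Q)*(-23415 + 15711) = (-33246 - 30973)*(-23415 + 15711) = -64219*(-7704) = 494743176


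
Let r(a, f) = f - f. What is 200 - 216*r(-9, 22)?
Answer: 200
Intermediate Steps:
r(a, f) = 0
200 - 216*r(-9, 22) = 200 - 216*0 = 200 + 0 = 200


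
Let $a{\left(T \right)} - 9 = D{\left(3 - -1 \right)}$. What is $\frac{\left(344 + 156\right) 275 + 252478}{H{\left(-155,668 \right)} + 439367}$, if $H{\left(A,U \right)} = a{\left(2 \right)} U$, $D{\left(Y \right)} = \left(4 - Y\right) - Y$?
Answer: $\frac{389978}{442707} \approx 0.88089$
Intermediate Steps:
$D{\left(Y \right)} = 4 - 2 Y$
$a{\left(T \right)} = 5$ ($a{\left(T \right)} = 9 + \left(4 - 2 \left(3 - -1\right)\right) = 9 + \left(4 - 2 \left(3 + 1\right)\right) = 9 + \left(4 - 8\right) = 9 - 4 = 5$)
$H{\left(A,U \right)} = 5 U$
$\frac{\left(344 + 156\right) 275 + 252478}{H{\left(-155,668 \right)} + 439367} = \frac{\left(344 + 156\right) 275 + 252478}{5 \cdot 668 + 439367} = \frac{500 \cdot 275 + 252478}{3340 + 439367} = \frac{137500 + 252478}{442707} = 389978 \cdot \frac{1}{442707} = \frac{389978}{442707}$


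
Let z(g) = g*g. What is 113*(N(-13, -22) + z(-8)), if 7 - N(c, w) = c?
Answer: 9492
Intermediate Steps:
N(c, w) = 7 - c
z(g) = g²
113*(N(-13, -22) + z(-8)) = 113*((7 - 1*(-13)) + (-8)²) = 113*((7 + 13) + 64) = 113*(20 + 64) = 113*84 = 9492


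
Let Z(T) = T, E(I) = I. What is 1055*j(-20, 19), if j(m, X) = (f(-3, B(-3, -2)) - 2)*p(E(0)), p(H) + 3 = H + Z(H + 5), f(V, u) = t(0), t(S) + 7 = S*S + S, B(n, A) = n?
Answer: -18990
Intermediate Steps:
t(S) = -7 + S + S**2 (t(S) = -7 + (S*S + S) = -7 + (S**2 + S) = -7 + (S + S**2) = -7 + S + S**2)
f(V, u) = -7 (f(V, u) = -7 + 0 + 0**2 = -7 + 0 + 0 = -7)
p(H) = 2 + 2*H (p(H) = -3 + (H + (H + 5)) = -3 + (H + (5 + H)) = -3 + (5 + 2*H) = 2 + 2*H)
j(m, X) = -18 (j(m, X) = (-7 - 2)*(2 + 2*0) = -9*(2 + 0) = -9*2 = -18)
1055*j(-20, 19) = 1055*(-18) = -18990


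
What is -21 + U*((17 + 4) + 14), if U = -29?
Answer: -1036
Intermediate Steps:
-21 + U*((17 + 4) + 14) = -21 - 29*((17 + 4) + 14) = -21 - 29*(21 + 14) = -21 - 29*35 = -21 - 1015 = -1036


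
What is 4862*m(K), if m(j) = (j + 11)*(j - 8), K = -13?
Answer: 204204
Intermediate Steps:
m(j) = (-8 + j)*(11 + j) (m(j) = (11 + j)*(-8 + j) = (-8 + j)*(11 + j))
4862*m(K) = 4862*(-88 + (-13)² + 3*(-13)) = 4862*(-88 + 169 - 39) = 4862*42 = 204204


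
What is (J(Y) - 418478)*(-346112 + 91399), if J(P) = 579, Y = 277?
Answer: 106444307987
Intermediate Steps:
(J(Y) - 418478)*(-346112 + 91399) = (579 - 418478)*(-346112 + 91399) = -417899*(-254713) = 106444307987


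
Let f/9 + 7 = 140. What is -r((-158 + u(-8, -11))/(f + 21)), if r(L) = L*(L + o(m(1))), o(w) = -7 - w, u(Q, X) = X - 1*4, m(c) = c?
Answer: -1715641/1483524 ≈ -1.1565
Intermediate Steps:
f = 1197 (f = -63 + 9*140 = -63 + 1260 = 1197)
u(Q, X) = -4 + X (u(Q, X) = X - 4 = -4 + X)
r(L) = L*(-8 + L) (r(L) = L*(L + (-7 - 1*1)) = L*(L + (-7 - 1)) = L*(L - 8) = L*(-8 + L))
-r((-158 + u(-8, -11))/(f + 21)) = -(-158 + (-4 - 11))/(1197 + 21)*(-8 + (-158 + (-4 - 11))/(1197 + 21)) = -(-158 - 15)/1218*(-8 + (-158 - 15)/1218) = -(-173*1/1218)*(-8 - 173*1/1218) = -(-173)*(-8 - 173/1218)/1218 = -(-173)*(-9917)/(1218*1218) = -1*1715641/1483524 = -1715641/1483524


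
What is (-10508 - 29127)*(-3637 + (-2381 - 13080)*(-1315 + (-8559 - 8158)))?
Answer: -11049806573025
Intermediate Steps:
(-10508 - 29127)*(-3637 + (-2381 - 13080)*(-1315 + (-8559 - 8158))) = -39635*(-3637 - 15461*(-1315 - 16717)) = -39635*(-3637 - 15461*(-18032)) = -39635*(-3637 + 278792752) = -39635*278789115 = -11049806573025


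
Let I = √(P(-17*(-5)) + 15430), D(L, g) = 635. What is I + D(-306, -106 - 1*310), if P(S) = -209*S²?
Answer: 635 + I*√1494595 ≈ 635.0 + 1222.5*I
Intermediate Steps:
I = I*√1494595 (I = √(-209*(-17*(-5))² + 15430) = √(-209*85² + 15430) = √(-209*7225 + 15430) = √(-1510025 + 15430) = √(-1494595) = I*√1494595 ≈ 1222.5*I)
I + D(-306, -106 - 1*310) = I*√1494595 + 635 = 635 + I*√1494595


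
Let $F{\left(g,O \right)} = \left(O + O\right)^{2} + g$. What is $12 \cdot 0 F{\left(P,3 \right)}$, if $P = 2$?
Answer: $0$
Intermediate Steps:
$F{\left(g,O \right)} = g + 4 O^{2}$ ($F{\left(g,O \right)} = \left(2 O\right)^{2} + g = 4 O^{2} + g = g + 4 O^{2}$)
$12 \cdot 0 F{\left(P,3 \right)} = 12 \cdot 0 \left(2 + 4 \cdot 3^{2}\right) = 0 \left(2 + 4 \cdot 9\right) = 0 \left(2 + 36\right) = 0 \cdot 38 = 0$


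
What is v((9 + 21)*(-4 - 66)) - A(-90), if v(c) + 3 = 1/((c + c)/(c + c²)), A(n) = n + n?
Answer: -1745/2 ≈ -872.50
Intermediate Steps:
A(n) = 2*n
v(c) = -3 + (c + c²)/(2*c) (v(c) = -3 + 1/((c + c)/(c + c²)) = -3 + 1/((2*c)/(c + c²)) = -3 + 1/(2*c/(c + c²)) = -3 + (c + c²)/(2*c))
v((9 + 21)*(-4 - 66)) - A(-90) = (-5/2 + ((9 + 21)*(-4 - 66))/2) - 2*(-90) = (-5/2 + (30*(-70))/2) - 1*(-180) = (-5/2 + (½)*(-2100)) + 180 = (-5/2 - 1050) + 180 = -2105/2 + 180 = -1745/2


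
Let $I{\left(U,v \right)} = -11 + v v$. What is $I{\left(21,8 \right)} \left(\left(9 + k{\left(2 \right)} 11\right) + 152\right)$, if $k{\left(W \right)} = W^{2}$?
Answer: $10865$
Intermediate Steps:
$I{\left(U,v \right)} = -11 + v^{2}$
$I{\left(21,8 \right)} \left(\left(9 + k{\left(2 \right)} 11\right) + 152\right) = \left(-11 + 8^{2}\right) \left(\left(9 + 2^{2} \cdot 11\right) + 152\right) = \left(-11 + 64\right) \left(\left(9 + 4 \cdot 11\right) + 152\right) = 53 \left(\left(9 + 44\right) + 152\right) = 53 \left(53 + 152\right) = 53 \cdot 205 = 10865$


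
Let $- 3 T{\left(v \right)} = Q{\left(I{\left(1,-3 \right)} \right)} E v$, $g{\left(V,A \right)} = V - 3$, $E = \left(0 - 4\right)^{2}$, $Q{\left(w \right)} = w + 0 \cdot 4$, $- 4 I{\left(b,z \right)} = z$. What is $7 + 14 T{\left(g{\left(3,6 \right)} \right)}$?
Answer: $7$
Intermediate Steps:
$I{\left(b,z \right)} = - \frac{z}{4}$
$Q{\left(w \right)} = w$ ($Q{\left(w \right)} = w + 0 = w$)
$E = 16$ ($E = \left(-4\right)^{2} = 16$)
$g{\left(V,A \right)} = -3 + V$
$T{\left(v \right)} = - 4 v$ ($T{\left(v \right)} = - \frac{\left(- \frac{1}{4}\right) \left(-3\right) 16 v}{3} = - \frac{\frac{3}{4} \cdot 16 v}{3} = - \frac{12 v}{3} = - 4 v$)
$7 + 14 T{\left(g{\left(3,6 \right)} \right)} = 7 + 14 \left(- 4 \left(-3 + 3\right)\right) = 7 + 14 \left(\left(-4\right) 0\right) = 7 + 14 \cdot 0 = 7 + 0 = 7$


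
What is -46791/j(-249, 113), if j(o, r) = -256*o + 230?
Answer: -46791/63974 ≈ -0.73141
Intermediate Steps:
j(o, r) = 230 - 256*o
-46791/j(-249, 113) = -46791/(230 - 256*(-249)) = -46791/(230 + 63744) = -46791/63974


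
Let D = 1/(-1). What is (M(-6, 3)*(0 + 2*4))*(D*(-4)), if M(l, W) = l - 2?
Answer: -256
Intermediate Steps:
M(l, W) = -2 + l
D = -1
(M(-6, 3)*(0 + 2*4))*(D*(-4)) = ((-2 - 6)*(0 + 2*4))*(-1*(-4)) = -8*(0 + 8)*4 = -8*8*4 = -64*4 = -256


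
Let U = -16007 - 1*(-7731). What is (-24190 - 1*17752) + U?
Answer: -50218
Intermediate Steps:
U = -8276 (U = -16007 + 7731 = -8276)
(-24190 - 1*17752) + U = (-24190 - 1*17752) - 8276 = (-24190 - 17752) - 8276 = -41942 - 8276 = -50218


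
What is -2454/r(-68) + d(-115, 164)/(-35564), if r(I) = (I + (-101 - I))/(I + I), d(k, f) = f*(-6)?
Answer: -2967293058/897991 ≈ -3304.4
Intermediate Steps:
d(k, f) = -6*f
r(I) = -101/(2*I) (r(I) = -101*1/(2*I) = -101/(2*I))
-2454/r(-68) + d(-115, 164)/(-35564) = -2454/((-101/2/(-68))) - 6*164/(-35564) = -2454/((-101/2*(-1/68))) - 984*(-1/35564) = -2454/101/136 + 246/8891 = -2454*136/101 + 246/8891 = -333744/101 + 246/8891 = -2967293058/897991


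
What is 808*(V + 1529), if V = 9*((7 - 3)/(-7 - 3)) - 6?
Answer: 6138376/5 ≈ 1.2277e+6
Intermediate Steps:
V = -48/5 (V = 9*(4/(-10)) - 6 = 9*(4*(-⅒)) - 6 = 9*(-⅖) - 6 = -18/5 - 6 = -48/5 ≈ -9.6000)
808*(V + 1529) = 808*(-48/5 + 1529) = 808*(7597/5) = 6138376/5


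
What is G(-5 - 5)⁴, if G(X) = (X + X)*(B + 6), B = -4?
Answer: 2560000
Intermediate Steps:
G(X) = 4*X (G(X) = (X + X)*(-4 + 6) = (2*X)*2 = 4*X)
G(-5 - 5)⁴ = (4*(-5 - 5))⁴ = (4*(-10))⁴ = (-40)⁴ = 2560000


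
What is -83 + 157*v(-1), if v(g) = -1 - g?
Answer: -83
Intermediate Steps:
-83 + 157*v(-1) = -83 + 157*(-1 - 1*(-1)) = -83 + 157*(-1 + 1) = -83 + 157*0 = -83 + 0 = -83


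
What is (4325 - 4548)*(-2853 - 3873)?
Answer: 1499898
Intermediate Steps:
(4325 - 4548)*(-2853 - 3873) = -223*(-6726) = 1499898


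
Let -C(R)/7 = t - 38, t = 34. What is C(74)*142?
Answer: 3976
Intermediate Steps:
C(R) = 28 (C(R) = -7*(34 - 38) = -7*(-4) = 28)
C(74)*142 = 28*142 = 3976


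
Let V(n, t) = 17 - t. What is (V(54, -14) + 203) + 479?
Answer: 713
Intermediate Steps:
(V(54, -14) + 203) + 479 = ((17 - 1*(-14)) + 203) + 479 = ((17 + 14) + 203) + 479 = (31 + 203) + 479 = 234 + 479 = 713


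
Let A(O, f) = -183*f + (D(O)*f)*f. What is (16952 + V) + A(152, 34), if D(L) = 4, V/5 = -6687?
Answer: -18081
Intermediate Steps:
V = -33435 (V = 5*(-6687) = -33435)
A(O, f) = -183*f + 4*f**2 (A(O, f) = -183*f + (4*f)*f = -183*f + 4*f**2)
(16952 + V) + A(152, 34) = (16952 - 33435) + 34*(-183 + 4*34) = -16483 + 34*(-183 + 136) = -16483 + 34*(-47) = -16483 - 1598 = -18081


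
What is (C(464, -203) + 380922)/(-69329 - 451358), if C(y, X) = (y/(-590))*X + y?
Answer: -112555966/153602665 ≈ -0.73277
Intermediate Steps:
C(y, X) = y - X*y/590 (C(y, X) = (-y/590)*X + y = -X*y/590 + y = y - X*y/590)
(C(464, -203) + 380922)/(-69329 - 451358) = ((1/590)*464*(590 - 1*(-203)) + 380922)/(-69329 - 451358) = ((1/590)*464*(590 + 203) + 380922)/(-520687) = ((1/590)*464*793 + 380922)*(-1/520687) = (183976/295 + 380922)*(-1/520687) = (112555966/295)*(-1/520687) = -112555966/153602665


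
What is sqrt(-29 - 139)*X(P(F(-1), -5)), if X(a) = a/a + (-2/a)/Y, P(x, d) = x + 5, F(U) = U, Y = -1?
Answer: 3*I*sqrt(42) ≈ 19.442*I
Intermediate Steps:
P(x, d) = 5 + x
X(a) = 1 + 2/a (X(a) = a/a - 2/a/(-1) = 1 - 2/a*(-1) = 1 + 2/a)
sqrt(-29 - 139)*X(P(F(-1), -5)) = sqrt(-29 - 139)*((2 + (5 - 1))/(5 - 1)) = sqrt(-168)*((2 + 4)/4) = (2*I*sqrt(42))*((1/4)*6) = (2*I*sqrt(42))*(3/2) = 3*I*sqrt(42)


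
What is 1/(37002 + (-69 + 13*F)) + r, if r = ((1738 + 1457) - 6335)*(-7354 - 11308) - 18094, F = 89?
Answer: 2231334520741/38090 ≈ 5.8581e+7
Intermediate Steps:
r = 58580586 (r = (3195 - 6335)*(-18662) - 18094 = -3140*(-18662) - 18094 = 58598680 - 18094 = 58580586)
1/(37002 + (-69 + 13*F)) + r = 1/(37002 + (-69 + 13*89)) + 58580586 = 1/(37002 + (-69 + 1157)) + 58580586 = 1/(37002 + 1088) + 58580586 = 1/38090 + 58580586 = 2231334520741/38090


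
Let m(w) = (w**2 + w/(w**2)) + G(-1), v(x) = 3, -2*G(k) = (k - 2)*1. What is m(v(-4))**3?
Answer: 274625/216 ≈ 1271.4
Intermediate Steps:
G(k) = 1 - k/2 (G(k) = -(k - 2)/2 = -(-2 + k)/2 = 1 - k/2)
m(w) = 3/2 + 1/w + w**2 (m(w) = (w**2 + w/(w**2)) + (1 - 1/2*(-1)) = (w**2 + w/w**2) + (1 + 1/2) = (w**2 + 1/w) + 3/2 = (1/w + w**2) + 3/2 = 3/2 + 1/w + w**2)
m(v(-4))**3 = (3/2 + 1/3 + 3**2)**3 = (3/2 + 1/3 + 9)**3 = (65/6)**3 = 274625/216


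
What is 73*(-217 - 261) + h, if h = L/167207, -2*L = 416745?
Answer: -11669458861/334414 ≈ -34895.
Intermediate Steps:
L = -416745/2 (L = -½*416745 = -416745/2 ≈ -2.0837e+5)
h = -416745/334414 (h = -416745/2/167207 = -416745/2*1/167207 = -416745/334414 ≈ -1.2462)
73*(-217 - 261) + h = 73*(-217 - 261) - 416745/334414 = 73*(-478) - 416745/334414 = -34894 - 416745/334414 = -11669458861/334414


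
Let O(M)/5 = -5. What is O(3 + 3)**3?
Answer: -15625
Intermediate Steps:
O(M) = -25 (O(M) = 5*(-5) = -25)
O(3 + 3)**3 = (-25)**3 = -15625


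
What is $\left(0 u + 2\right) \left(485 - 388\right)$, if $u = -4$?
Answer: $194$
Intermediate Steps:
$\left(0 u + 2\right) \left(485 - 388\right) = \left(0 \left(-4\right) + 2\right) \left(485 - 388\right) = \left(0 + 2\right) 97 = 2 \cdot 97 = 194$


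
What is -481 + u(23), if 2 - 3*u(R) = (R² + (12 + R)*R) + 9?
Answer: -928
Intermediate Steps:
u(R) = -7/3 - R²/3 - R*(12 + R)/3 (u(R) = ⅔ - ((R² + (12 + R)*R) + 9)/3 = ⅔ - ((R² + R*(12 + R)) + 9)/3 = ⅔ - (9 + R² + R*(12 + R))/3 = ⅔ + (-3 - R²/3 - R*(12 + R)/3) = -7/3 - R²/3 - R*(12 + R)/3)
-481 + u(23) = -481 + (-7/3 - 4*23 - ⅔*23²) = -481 + (-7/3 - 92 - ⅔*529) = -481 + (-7/3 - 92 - 1058/3) = -481 - 447 = -928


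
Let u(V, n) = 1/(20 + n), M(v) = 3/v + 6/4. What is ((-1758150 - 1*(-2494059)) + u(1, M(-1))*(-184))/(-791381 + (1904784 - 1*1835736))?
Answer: -27228265/26726321 ≈ -1.0188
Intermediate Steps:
M(v) = 3/2 + 3/v (M(v) = 3/v + 6*(¼) = 3/v + 3/2 = 3/2 + 3/v)
((-1758150 - 1*(-2494059)) + u(1, M(-1))*(-184))/(-791381 + (1904784 - 1*1835736)) = ((-1758150 - 1*(-2494059)) - 184/(20 + (3/2 + 3/(-1))))/(-791381 + (1904784 - 1*1835736)) = ((-1758150 + 2494059) - 184/(20 + (3/2 + 3*(-1))))/(-791381 + (1904784 - 1835736)) = (735909 - 184/(20 + (3/2 - 3)))/(-791381 + 69048) = (735909 - 184/(20 - 3/2))/(-722333) = (735909 - 184/(37/2))*(-1/722333) = (735909 + (2/37)*(-184))*(-1/722333) = (735909 - 368/37)*(-1/722333) = (27228265/37)*(-1/722333) = -27228265/26726321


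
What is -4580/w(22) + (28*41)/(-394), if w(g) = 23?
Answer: -915462/4531 ≈ -202.04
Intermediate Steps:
-4580/w(22) + (28*41)/(-394) = -4580/23 + (28*41)/(-394) = -4580*1/23 + 1148*(-1/394) = -4580/23 - 574/197 = -915462/4531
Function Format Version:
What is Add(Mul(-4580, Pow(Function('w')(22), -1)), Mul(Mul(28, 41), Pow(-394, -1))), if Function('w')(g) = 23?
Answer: Rational(-915462, 4531) ≈ -202.04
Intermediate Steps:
Add(Mul(-4580, Pow(Function('w')(22), -1)), Mul(Mul(28, 41), Pow(-394, -1))) = Add(Mul(-4580, Pow(23, -1)), Mul(Mul(28, 41), Pow(-394, -1))) = Add(Mul(-4580, Rational(1, 23)), Mul(1148, Rational(-1, 394))) = Add(Rational(-4580, 23), Rational(-574, 197)) = Rational(-915462, 4531)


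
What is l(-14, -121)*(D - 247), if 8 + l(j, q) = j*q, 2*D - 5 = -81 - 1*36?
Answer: -510858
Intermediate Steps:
D = -56 (D = 5/2 + (-81 - 1*36)/2 = 5/2 + (-81 - 36)/2 = 5/2 + (½)*(-117) = 5/2 - 117/2 = -56)
l(j, q) = -8 + j*q
l(-14, -121)*(D - 247) = (-8 - 14*(-121))*(-56 - 247) = (-8 + 1694)*(-303) = 1686*(-303) = -510858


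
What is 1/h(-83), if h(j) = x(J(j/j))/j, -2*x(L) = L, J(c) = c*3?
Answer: 166/3 ≈ 55.333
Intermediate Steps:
J(c) = 3*c
x(L) = -L/2
h(j) = -3/(2*j) (h(j) = (-3*j/j/2)/j = (-3/2)/j = (-½*3)/j = -3/(2*j))
1/h(-83) = 1/(-3/2/(-83)) = 1/(-3/2*(-1/83)) = 1/(3/166) = 166/3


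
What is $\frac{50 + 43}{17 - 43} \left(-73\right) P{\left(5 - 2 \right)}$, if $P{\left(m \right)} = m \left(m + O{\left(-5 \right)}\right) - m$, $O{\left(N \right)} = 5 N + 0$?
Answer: $- \frac{468441}{26} \approx -18017.0$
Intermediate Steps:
$O{\left(N \right)} = 5 N$
$P{\left(m \right)} = - m + m \left(-25 + m\right)$ ($P{\left(m \right)} = m \left(m + 5 \left(-5\right)\right) - m = m \left(m - 25\right) - m = m \left(-25 + m\right) - m = - m + m \left(-25 + m\right)$)
$\frac{50 + 43}{17 - 43} \left(-73\right) P{\left(5 - 2 \right)} = \frac{50 + 43}{17 - 43} \left(-73\right) \left(5 - 2\right) \left(-26 + \left(5 - 2\right)\right) = \frac{93}{-26} \left(-73\right) \left(5 - 2\right) \left(-26 + \left(5 - 2\right)\right) = 93 \left(- \frac{1}{26}\right) \left(-73\right) 3 \left(-26 + 3\right) = \left(- \frac{93}{26}\right) \left(-73\right) 3 \left(-23\right) = \frac{6789}{26} \left(-69\right) = - \frac{468441}{26}$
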